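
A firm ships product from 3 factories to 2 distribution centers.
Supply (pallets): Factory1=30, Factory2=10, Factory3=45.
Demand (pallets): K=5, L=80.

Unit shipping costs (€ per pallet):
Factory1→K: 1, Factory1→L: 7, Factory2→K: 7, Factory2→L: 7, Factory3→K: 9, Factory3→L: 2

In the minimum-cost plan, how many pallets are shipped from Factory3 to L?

45

The minimum-cost plan:
  Factory1->K: 5 × €1 = €5
  Factory1->L: 25 × €7 = €175
  Factory2->L: 10 × €7 = €70
  Factory3->L: 45 × €2 = €90
Total cost = €340.
So Factory3→L carries 45 pallets.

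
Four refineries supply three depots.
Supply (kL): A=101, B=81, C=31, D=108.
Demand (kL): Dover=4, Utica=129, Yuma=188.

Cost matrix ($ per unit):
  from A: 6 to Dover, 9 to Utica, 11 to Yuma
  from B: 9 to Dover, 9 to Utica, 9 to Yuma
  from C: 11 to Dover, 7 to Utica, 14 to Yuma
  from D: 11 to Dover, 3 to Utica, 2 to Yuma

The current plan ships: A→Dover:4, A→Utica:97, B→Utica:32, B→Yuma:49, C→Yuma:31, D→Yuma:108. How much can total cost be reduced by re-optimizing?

Current plan cost = 4·6 + 97·9 + 32·9 + 49·9 + 31·14 + 108·2 = $2276.
Optimal plan:
  A->Dover: 4 × $6 = $24
  A->Utica: 97 × $9 = $873
  B->Utica: 1 × $9 = $9
  B->Yuma: 80 × $9 = $720
  C->Utica: 31 × $7 = $217
  D->Yuma: 108 × $2 = $216
Optimal cost = $2059.
Saving = 2276 − 2059 = $217.

217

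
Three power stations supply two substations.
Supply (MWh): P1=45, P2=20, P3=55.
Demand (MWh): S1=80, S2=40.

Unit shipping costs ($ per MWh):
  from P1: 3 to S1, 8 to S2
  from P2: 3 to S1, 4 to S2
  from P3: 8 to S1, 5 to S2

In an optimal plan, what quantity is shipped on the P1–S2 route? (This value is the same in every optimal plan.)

Solving gives:
  P1→S1: 45 × $3 = $135
  P2→S1: 20 × $3 = $60
  P3→S1: 15 × $8 = $120
  P3→S2: 40 × $5 = $200
Total cost = $515.
The route P1→S2 is not used.

0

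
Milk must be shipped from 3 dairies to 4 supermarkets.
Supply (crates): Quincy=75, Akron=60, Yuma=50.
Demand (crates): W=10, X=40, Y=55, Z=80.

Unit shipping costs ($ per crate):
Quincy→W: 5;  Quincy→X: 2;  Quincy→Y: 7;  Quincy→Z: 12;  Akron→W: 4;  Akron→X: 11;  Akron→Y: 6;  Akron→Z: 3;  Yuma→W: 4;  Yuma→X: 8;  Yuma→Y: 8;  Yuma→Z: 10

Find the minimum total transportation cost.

An optimal shipping plan:
  Quincy to X: 40 × $2 = $80
  Quincy to Y: 35 × $7 = $245
  Akron to Z: 60 × $3 = $180
  Yuma to W: 10 × $4 = $40
  Yuma to Y: 20 × $8 = $160
  Yuma to Z: 20 × $10 = $200
Total = 80 + 245 + 180 + 40 + 160 + 200 = $905.

905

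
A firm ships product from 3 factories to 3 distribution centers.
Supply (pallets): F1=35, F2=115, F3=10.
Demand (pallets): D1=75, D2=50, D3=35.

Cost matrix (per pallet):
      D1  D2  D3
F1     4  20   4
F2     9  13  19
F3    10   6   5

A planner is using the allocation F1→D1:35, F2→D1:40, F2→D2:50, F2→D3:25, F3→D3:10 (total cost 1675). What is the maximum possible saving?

Current plan cost = 35·4 + 40·9 + 50·13 + 25·19 + 10·5 = 1675.
Optimal plan:
  F1 to D3: 35 × 4 = 140
  F2 to D1: 75 × 9 = 675
  F2 to D2: 40 × 13 = 520
  F3 to D2: 10 × 6 = 60
Optimal cost = 1395.
Saving = 1675 − 1395 = 280.

280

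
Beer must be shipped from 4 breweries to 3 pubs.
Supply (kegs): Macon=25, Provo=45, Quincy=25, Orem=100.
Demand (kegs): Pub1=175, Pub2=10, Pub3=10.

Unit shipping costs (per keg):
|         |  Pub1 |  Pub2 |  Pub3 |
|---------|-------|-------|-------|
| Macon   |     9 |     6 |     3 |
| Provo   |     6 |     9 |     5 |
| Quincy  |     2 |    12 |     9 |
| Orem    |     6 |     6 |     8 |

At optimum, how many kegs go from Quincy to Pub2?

The minimum-cost plan:
  Macon to Pub1: 5 kegs
  Macon to Pub2: 10 kegs
  Macon to Pub3: 10 kegs
  Provo to Pub1: 45 kegs
  Quincy to Pub1: 25 kegs
  Orem to Pub1: 100 kegs
Total cost = 1055.
The route Quincy→Pub2 is not used.

0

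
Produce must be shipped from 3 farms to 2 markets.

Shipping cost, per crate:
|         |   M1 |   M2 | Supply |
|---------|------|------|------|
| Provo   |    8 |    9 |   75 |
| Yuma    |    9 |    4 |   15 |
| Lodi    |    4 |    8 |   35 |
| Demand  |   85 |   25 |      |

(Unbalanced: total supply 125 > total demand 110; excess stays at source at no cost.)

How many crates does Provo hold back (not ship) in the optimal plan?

15

Minimum-cost shipments:
  Provo->M1: 50 × 8 = 400
  Provo->M2: 10 × 9 = 90
  Yuma->M2: 15 × 4 = 60
  Lodi->M1: 35 × 4 = 140
Total cost = 690.
Provo ships 60 of its 75, leaving 15.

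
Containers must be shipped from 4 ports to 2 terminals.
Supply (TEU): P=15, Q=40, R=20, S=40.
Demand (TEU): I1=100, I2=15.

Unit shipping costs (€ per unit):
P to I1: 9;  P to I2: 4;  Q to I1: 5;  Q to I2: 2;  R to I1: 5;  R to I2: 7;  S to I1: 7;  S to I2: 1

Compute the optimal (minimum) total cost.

One minimum-cost allocation:
  P to I1: 15 × €9 = €135
  Q to I1: 40 × €5 = €200
  R to I1: 20 × €5 = €100
  S to I1: 25 × €7 = €175
  S to I2: 15 × €1 = €15
Total = 135 + 200 + 100 + 175 + 15 = €625.

625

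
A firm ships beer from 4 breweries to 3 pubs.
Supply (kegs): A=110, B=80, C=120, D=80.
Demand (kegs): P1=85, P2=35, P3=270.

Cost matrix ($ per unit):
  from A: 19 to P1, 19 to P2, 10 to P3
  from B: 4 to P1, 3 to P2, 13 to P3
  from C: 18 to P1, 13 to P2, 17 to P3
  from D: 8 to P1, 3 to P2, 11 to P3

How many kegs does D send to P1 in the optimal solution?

5

Optimal shipments:
  A–P3: 110 kegs
  B–P1: 80 kegs
  C–P3: 120 kegs
  D–P1: 5 kegs
  D–P2: 35 kegs
  D–P3: 40 kegs
Total cost = $4045.
So D→P1 carries 5 kegs.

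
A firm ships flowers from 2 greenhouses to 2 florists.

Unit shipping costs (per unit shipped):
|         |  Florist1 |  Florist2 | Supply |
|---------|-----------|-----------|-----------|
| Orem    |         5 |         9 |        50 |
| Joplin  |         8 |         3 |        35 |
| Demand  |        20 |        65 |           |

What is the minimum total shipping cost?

475

One minimum-cost allocation:
  Orem->Florist1: 20 × 5 = 100
  Orem->Florist2: 30 × 9 = 270
  Joplin->Florist2: 35 × 3 = 105
Total = 100 + 270 + 105 = 475.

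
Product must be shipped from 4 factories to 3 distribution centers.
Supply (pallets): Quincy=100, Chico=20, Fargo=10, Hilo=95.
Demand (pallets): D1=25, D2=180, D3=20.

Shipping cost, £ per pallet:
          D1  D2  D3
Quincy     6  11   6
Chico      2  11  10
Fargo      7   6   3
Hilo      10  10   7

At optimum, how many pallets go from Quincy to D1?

The minimum-cost plan:
  Quincy→D1: 5 pallets
  Quincy→D2: 75 pallets
  Quincy→D3: 20 pallets
  Chico→D1: 20 pallets
  Fargo→D2: 10 pallets
  Hilo→D2: 95 pallets
Total cost = £2025.
So Quincy→D1 carries 5 pallets.

5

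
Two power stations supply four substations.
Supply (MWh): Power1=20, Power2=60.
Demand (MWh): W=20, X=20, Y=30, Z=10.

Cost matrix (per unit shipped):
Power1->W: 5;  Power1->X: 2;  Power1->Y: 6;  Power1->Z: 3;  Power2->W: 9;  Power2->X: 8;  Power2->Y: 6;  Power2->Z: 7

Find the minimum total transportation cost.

470

An optimal shipping plan:
  Power1 to X: 20 × 2 = 40
  Power2 to W: 20 × 9 = 180
  Power2 to Y: 30 × 6 = 180
  Power2 to Z: 10 × 7 = 70
Total = 40 + 180 + 180 + 70 = 470.
(Supply check: Power1 ships 20; Power2 ships 60.)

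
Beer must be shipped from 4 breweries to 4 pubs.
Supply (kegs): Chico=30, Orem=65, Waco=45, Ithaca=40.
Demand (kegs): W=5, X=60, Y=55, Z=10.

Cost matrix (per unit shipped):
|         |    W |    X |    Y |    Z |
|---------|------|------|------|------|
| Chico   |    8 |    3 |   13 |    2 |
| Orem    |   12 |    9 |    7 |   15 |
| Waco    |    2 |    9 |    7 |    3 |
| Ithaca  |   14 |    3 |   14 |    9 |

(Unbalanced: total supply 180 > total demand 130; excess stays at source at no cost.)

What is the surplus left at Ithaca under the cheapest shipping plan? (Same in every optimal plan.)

An optimal plan:
  Chico to X: 20 kegs
  Chico to Z: 10 kegs
  Orem to Y: 15 kegs
  Waco to W: 5 kegs
  Waco to Y: 40 kegs
  Ithaca to X: 40 kegs
Total cost = 595.
Ithaca ships 40 of its 40, leaving 0.

0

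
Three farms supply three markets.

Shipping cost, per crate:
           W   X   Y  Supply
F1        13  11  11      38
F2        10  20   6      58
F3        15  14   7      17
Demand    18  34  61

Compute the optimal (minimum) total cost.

An optimal shipping plan:
  F1->W: 4 crates
  F1->X: 34 crates
  F2->W: 14 crates
  F2->Y: 44 crates
  F3->Y: 17 crates
Total cost = 949.
(Supply check: F1 ships 38; F2 ships 58; F3 ships 17.)

949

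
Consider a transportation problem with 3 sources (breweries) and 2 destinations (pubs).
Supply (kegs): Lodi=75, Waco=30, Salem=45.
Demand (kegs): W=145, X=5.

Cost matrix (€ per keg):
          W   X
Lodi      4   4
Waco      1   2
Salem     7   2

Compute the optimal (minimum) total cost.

A cheapest plan:
  Lodi->W: 75 kegs
  Waco->W: 30 kegs
  Salem->W: 40 kegs
  Salem->X: 5 kegs
Total cost = €620.
(Supply check: Lodi ships 75; Waco ships 30; Salem ships 45.)

620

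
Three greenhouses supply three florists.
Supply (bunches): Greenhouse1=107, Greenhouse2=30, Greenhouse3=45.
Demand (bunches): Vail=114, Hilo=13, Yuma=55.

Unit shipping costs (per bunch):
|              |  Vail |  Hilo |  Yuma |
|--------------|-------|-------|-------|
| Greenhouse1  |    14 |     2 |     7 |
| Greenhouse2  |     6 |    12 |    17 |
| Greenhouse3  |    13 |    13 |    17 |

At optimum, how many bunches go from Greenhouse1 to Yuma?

Solving gives:
  Greenhouse1->Vail: 39 × 14 = 546
  Greenhouse1->Hilo: 13 × 2 = 26
  Greenhouse1->Yuma: 55 × 7 = 385
  Greenhouse2->Vail: 30 × 6 = 180
  Greenhouse3->Vail: 45 × 13 = 585
Total cost = 1722.
So Greenhouse1→Yuma carries 55 bunches.

55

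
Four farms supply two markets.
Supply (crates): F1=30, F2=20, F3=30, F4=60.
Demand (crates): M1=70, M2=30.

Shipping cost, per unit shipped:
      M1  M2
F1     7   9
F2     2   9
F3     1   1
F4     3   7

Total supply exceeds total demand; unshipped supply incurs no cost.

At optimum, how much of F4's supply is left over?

An optimal plan:
  F2->M1: 20 crates
  F3->M2: 30 crates
  F4->M1: 50 crates
Total cost = 220.
F4 ships 50 of its 60, leaving 10.

10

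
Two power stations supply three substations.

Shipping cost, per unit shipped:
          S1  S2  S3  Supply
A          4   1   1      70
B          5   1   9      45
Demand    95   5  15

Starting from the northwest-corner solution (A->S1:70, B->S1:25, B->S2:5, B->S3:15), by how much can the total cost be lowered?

Current plan cost = 70·4 + 25·5 + 5·1 + 15·9 = 545.
Optimal plan:
  A→S1: 55 × 4 = 220
  A→S3: 15 × 1 = 15
  B→S1: 40 × 5 = 200
  B→S2: 5 × 1 = 5
Optimal cost = 440.
Saving = 545 − 440 = 105.

105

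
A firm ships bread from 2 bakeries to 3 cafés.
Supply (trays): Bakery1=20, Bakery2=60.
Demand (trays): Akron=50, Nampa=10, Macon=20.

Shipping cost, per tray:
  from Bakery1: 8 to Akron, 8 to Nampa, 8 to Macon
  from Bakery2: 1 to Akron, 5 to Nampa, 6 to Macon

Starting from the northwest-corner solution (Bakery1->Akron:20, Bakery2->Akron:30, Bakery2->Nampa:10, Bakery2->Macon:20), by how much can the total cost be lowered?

Current plan cost = 20·8 + 30·1 + 10·5 + 20·6 = 360.
Optimal plan:
  Bakery1→Macon: 20 × 8 = 160
  Bakery2→Akron: 50 × 1 = 50
  Bakery2→Nampa: 10 × 5 = 50
Optimal cost = 260.
Saving = 360 − 260 = 100.

100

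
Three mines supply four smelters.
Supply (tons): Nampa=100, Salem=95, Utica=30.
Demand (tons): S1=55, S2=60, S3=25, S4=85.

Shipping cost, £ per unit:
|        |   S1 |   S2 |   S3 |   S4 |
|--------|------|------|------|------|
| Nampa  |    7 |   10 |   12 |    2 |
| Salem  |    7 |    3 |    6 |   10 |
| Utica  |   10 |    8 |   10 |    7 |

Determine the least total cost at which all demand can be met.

975

An optimal shipping plan:
  Nampa→S1: 15 × £7 = £105
  Nampa→S4: 85 × £2 = £170
  Salem→S1: 10 × £7 = £70
  Salem→S2: 60 × £3 = £180
  Salem→S3: 25 × £6 = £150
  Utica→S1: 30 × £10 = £300
Total = 105 + 170 + 70 + 180 + 150 + 300 = £975.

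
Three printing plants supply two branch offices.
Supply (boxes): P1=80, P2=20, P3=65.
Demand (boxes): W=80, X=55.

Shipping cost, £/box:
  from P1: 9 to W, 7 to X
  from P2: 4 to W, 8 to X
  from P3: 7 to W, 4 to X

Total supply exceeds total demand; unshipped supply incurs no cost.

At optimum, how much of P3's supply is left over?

An optimal plan:
  P1–W: 50 × £9 = £450
  P2–W: 20 × £4 = £80
  P3–W: 10 × £7 = £70
  P3–X: 55 × £4 = £220
Total cost = £820.
P3 ships 65 of its 65, leaving 0.

0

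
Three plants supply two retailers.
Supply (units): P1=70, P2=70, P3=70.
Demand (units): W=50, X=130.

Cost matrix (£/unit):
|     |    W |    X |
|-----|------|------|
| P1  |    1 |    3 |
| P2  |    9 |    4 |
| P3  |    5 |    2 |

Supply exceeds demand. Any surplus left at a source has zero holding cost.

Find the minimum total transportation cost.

A cheapest plan:
  P1→W: 50 × £1 = £50
  P1→X: 20 × £3 = £60
  P2→X: 40 × £4 = £160
  P3→X: 70 × £2 = £140
Total = 50 + 60 + 160 + 140 = £410.
(Supply check: P1 ships 70; P2 ships 40; P3 ships 70.)

410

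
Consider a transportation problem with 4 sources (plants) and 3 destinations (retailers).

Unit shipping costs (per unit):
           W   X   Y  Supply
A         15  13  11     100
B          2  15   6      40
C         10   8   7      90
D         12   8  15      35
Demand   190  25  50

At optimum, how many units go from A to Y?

50

Optimal shipments:
  A–W: 50 units
  A–Y: 50 units
  B–W: 40 units
  C–W: 90 units
  D–W: 10 units
  D–X: 25 units
Total cost = 2600.
So A→Y carries 50 units.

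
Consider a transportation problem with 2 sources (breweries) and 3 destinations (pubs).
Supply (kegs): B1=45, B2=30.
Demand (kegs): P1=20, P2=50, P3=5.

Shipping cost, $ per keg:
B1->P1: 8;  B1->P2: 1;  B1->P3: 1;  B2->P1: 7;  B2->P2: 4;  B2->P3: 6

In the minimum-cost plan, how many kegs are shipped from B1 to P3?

The minimum-cost plan:
  B1->P2: 40 kegs
  B1->P3: 5 kegs
  B2->P1: 20 kegs
  B2->P2: 10 kegs
Total cost = $225.
So B1→P3 carries 5 kegs.

5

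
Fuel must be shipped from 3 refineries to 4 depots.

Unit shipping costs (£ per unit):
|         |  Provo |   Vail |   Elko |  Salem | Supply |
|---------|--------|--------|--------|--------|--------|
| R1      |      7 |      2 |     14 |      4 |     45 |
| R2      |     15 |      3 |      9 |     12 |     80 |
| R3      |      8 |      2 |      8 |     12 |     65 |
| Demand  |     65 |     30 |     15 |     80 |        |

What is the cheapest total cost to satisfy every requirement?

1345

Optimal allocation:
  R1–Salem: 45 kL
  R2–Vail: 30 kL
  R2–Elko: 15 kL
  R2–Salem: 35 kL
  R3–Provo: 65 kL
Total cost = £1345.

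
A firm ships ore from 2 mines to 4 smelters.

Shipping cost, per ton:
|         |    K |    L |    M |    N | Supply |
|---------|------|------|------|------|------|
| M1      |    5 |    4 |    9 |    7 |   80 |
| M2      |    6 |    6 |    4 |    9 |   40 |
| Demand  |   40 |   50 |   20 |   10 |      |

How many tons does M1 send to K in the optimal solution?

20

Optimal shipments:
  M1–K: 20 × 5 = 100
  M1–L: 50 × 4 = 200
  M1–N: 10 × 7 = 70
  M2–K: 20 × 6 = 120
  M2–M: 20 × 4 = 80
Total cost = 570.
So M1→K carries 20 tons.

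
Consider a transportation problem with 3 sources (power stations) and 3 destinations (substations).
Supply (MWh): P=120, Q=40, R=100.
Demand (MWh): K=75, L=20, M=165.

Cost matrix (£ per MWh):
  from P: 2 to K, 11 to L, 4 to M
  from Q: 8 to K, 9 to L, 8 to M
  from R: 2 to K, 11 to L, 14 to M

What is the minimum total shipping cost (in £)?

Optimal allocation:
  P–M: 120 × £4 = £480
  Q–M: 40 × £8 = £320
  R–K: 75 × £2 = £150
  R–L: 20 × £11 = £220
  R–M: 5 × £14 = £70
Total = 480 + 320 + 150 + 220 + 70 = £1240.

1240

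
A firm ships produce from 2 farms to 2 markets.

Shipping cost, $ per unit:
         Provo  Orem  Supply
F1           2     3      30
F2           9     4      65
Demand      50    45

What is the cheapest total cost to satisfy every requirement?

Optimal allocation:
  F1–Provo: 30 × $2 = $60
  F2–Provo: 20 × $9 = $180
  F2–Orem: 45 × $4 = $180
Total = 60 + 180 + 180 = $420.

420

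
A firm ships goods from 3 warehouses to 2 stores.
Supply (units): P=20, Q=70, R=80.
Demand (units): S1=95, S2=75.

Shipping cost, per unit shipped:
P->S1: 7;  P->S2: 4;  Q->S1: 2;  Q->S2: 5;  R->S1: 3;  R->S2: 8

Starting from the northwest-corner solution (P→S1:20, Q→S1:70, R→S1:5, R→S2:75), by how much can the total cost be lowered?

Current plan cost = 20·7 + 70·2 + 5·3 + 75·8 = 895.
Optimal plan:
  P->S2: 20 × 4 = 80
  Q->S1: 15 × 2 = 30
  Q->S2: 55 × 5 = 275
  R->S1: 80 × 3 = 240
Optimal cost = 625.
Saving = 895 − 625 = 270.

270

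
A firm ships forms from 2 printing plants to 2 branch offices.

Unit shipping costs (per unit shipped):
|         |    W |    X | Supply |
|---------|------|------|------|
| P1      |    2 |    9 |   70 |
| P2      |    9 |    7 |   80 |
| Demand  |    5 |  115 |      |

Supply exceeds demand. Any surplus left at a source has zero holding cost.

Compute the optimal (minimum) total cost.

Optimal allocation:
  P1 to W: 5 × 2 = 10
  P1 to X: 35 × 9 = 315
  P2 to X: 80 × 7 = 560
Total = 10 + 315 + 560 = 885.
(Supply check: P1 ships 40; P2 ships 80.)

885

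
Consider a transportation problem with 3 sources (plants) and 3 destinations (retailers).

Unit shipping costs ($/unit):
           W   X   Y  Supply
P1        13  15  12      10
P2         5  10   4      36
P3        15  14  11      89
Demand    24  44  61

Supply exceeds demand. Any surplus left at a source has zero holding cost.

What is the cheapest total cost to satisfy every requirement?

Optimal allocation:
  P1 to X: 4 × $15 = $60
  P2 to W: 24 × $5 = $120
  P2 to Y: 12 × $4 = $48
  P3 to X: 40 × $14 = $560
  P3 to Y: 49 × $11 = $539
Total = 60 + 120 + 48 + 560 + 539 = $1327.

1327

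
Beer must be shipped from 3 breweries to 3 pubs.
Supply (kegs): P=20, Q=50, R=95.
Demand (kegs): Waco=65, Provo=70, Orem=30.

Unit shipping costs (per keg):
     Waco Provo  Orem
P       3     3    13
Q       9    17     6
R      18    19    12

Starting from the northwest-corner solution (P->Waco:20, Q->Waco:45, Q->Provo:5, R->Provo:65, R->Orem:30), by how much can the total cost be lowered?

55

Current plan cost = 20·3 + 45·9 + 5·17 + 65·19 + 30·12 = 2145.
Optimal plan:
  P to Provo: 20 × 3 = 60
  Q to Waco: 50 × 9 = 450
  R to Waco: 15 × 18 = 270
  R to Provo: 50 × 19 = 950
  R to Orem: 30 × 12 = 360
Optimal cost = 2090.
Saving = 2145 − 2090 = 55.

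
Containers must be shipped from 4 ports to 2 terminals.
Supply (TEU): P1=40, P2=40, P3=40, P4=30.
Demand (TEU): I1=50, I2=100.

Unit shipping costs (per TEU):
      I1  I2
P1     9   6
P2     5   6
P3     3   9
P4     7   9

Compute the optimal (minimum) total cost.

850

An optimal shipping plan:
  P1 to I2: 40 × 6 = 240
  P2 to I2: 40 × 6 = 240
  P3 to I1: 40 × 3 = 120
  P4 to I1: 10 × 7 = 70
  P4 to I2: 20 × 9 = 180
Total = 240 + 240 + 120 + 70 + 180 = 850.
(Supply check: P1 ships 40; P2 ships 40; P3 ships 40; P4 ships 30.)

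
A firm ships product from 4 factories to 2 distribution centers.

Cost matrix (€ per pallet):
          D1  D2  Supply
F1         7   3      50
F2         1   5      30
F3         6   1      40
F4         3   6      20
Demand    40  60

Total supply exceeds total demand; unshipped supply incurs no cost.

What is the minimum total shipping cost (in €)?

Optimal allocation:
  F1→D2: 20 × €3 = €60
  F2→D1: 30 × €1 = €30
  F3→D2: 40 × €1 = €40
  F4→D1: 10 × €3 = €30
Total = 60 + 30 + 40 + 30 = €160.
(Supply check: F1 ships 20; F2 ships 30; F3 ships 40; F4 ships 10.)

160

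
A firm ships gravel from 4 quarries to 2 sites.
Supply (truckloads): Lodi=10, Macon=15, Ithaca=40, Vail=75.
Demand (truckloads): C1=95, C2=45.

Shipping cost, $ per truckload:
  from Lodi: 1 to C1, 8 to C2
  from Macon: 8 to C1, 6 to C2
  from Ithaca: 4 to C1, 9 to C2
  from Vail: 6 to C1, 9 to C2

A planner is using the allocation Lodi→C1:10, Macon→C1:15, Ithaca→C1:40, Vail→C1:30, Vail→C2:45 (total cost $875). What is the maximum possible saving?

Current plan cost = 10·1 + 15·8 + 40·4 + 30·6 + 45·9 = $875.
Optimal plan:
  Lodi→C1: 10 × $1 = $10
  Macon→C2: 15 × $6 = $90
  Ithaca→C1: 40 × $4 = $160
  Vail→C1: 45 × $6 = $270
  Vail→C2: 30 × $9 = $270
Optimal cost = $800.
Saving = 875 − 800 = $75.

75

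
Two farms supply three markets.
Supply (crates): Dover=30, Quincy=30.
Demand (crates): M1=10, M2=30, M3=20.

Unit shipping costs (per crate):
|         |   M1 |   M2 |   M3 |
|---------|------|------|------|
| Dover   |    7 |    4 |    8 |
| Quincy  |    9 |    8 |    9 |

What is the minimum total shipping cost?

One minimum-cost allocation:
  Dover–M2: 30 × 4 = 120
  Quincy–M1: 10 × 9 = 90
  Quincy–M3: 20 × 9 = 180
Total = 120 + 90 + 180 = 390.
(Supply check: Dover ships 30; Quincy ships 30.)

390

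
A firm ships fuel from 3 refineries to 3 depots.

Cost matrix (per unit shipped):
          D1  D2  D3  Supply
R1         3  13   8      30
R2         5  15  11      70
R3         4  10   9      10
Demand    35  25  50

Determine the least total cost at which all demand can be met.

Optimal allocation:
  R1–D3: 30 kL
  R2–D1: 35 kL
  R2–D2: 15 kL
  R2–D3: 20 kL
  R3–D2: 10 kL
Total cost = 960.
(Supply check: R1 ships 30; R2 ships 70; R3 ships 10.)

960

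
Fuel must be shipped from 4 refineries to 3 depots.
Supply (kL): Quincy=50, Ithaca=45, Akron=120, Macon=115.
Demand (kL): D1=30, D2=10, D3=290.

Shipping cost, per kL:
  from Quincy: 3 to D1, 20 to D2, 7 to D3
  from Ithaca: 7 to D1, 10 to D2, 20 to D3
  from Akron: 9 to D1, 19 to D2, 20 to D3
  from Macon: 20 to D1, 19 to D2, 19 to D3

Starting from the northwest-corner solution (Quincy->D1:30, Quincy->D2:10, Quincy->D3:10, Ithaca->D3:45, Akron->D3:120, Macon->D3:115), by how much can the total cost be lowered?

500

Current plan cost = 30·3 + 10·20 + 10·7 + 45·20 + 120·20 + 115·19 = 5845.
Optimal plan:
  Quincy to D3: 50 kL
  Ithaca to D1: 30 kL
  Ithaca to D2: 10 kL
  Ithaca to D3: 5 kL
  Akron to D3: 120 kL
  Macon to D3: 115 kL
Optimal cost = 5345.
Saving = 5845 − 5345 = 500.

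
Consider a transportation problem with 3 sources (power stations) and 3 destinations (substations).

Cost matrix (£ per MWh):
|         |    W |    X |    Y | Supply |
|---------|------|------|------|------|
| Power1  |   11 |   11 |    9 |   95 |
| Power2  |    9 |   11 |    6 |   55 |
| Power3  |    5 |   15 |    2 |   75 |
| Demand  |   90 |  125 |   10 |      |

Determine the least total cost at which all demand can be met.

1945

Optimal allocation:
  Power1->X: 95 × £11 = £1045
  Power2->W: 25 × £9 = £225
  Power2->X: 30 × £11 = £330
  Power3->W: 65 × £5 = £325
  Power3->Y: 10 × £2 = £20
Total = 1045 + 225 + 330 + 325 + 20 = £1945.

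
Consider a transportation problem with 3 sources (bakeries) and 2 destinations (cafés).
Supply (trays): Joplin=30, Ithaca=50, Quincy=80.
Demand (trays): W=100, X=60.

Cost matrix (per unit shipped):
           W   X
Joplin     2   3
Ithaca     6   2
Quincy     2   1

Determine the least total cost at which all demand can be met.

Optimal allocation:
  Joplin to W: 30 × 2 = 60
  Ithaca to X: 50 × 2 = 100
  Quincy to W: 70 × 2 = 140
  Quincy to X: 10 × 1 = 10
Total = 60 + 100 + 140 + 10 = 310.

310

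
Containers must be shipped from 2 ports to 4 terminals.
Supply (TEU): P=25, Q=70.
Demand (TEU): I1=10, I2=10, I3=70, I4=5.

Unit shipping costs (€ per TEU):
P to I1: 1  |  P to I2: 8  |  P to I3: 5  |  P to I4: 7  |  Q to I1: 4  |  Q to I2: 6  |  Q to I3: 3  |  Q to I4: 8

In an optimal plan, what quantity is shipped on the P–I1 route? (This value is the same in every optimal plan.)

Solving gives:
  P to I1: 10 × €1 = €10
  P to I2: 10 × €8 = €80
  P to I4: 5 × €7 = €35
  Q to I3: 70 × €3 = €210
Total cost = €335.
So P→I1 carries 10 TEU.

10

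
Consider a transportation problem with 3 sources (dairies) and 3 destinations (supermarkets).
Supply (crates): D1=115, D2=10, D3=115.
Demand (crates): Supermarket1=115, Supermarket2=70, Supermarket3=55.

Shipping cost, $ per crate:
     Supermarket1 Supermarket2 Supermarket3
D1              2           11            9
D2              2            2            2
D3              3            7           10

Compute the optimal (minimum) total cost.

A cheapest plan:
  D1 to Supermarket1: 70 × $2 = $140
  D1 to Supermarket3: 45 × $9 = $405
  D2 to Supermarket3: 10 × $2 = $20
  D3 to Supermarket1: 45 × $3 = $135
  D3 to Supermarket2: 70 × $7 = $490
Total = 140 + 405 + 20 + 135 + 490 = $1190.

1190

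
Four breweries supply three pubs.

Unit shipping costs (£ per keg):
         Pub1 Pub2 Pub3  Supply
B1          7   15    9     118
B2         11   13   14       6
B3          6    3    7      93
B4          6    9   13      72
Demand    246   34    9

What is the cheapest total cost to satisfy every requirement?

A cheapest plan:
  B1->Pub1: 118 × £7 = £826
  B2->Pub1: 6 × £11 = £66
  B3->Pub1: 50 × £6 = £300
  B3->Pub2: 34 × £3 = £102
  B3->Pub3: 9 × £7 = £63
  B4->Pub1: 72 × £6 = £432
Total = 826 + 66 + 300 + 102 + 63 + 432 = £1789.
(Supply check: B1 ships 118; B2 ships 6; B3 ships 93; B4 ships 72.)

1789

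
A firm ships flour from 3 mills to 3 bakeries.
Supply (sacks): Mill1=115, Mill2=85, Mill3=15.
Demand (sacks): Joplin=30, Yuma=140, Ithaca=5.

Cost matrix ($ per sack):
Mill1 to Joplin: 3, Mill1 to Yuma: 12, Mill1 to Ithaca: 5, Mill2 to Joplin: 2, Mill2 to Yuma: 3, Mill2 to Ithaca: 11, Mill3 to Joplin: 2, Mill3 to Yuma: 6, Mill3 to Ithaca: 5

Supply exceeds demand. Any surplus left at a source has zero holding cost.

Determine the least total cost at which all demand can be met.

940

An optimal shipping plan:
  Mill1->Joplin: 30 sacks
  Mill1->Yuma: 40 sacks
  Mill1->Ithaca: 5 sacks
  Mill2->Yuma: 85 sacks
  Mill3->Yuma: 15 sacks
Total cost = $940.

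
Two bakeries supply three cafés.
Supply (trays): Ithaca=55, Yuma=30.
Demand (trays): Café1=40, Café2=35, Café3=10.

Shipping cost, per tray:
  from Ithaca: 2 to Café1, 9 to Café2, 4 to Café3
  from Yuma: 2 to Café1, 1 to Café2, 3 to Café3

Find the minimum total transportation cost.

195

A cheapest plan:
  Ithaca->Café1: 40 × 2 = 80
  Ithaca->Café2: 5 × 9 = 45
  Ithaca->Café3: 10 × 4 = 40
  Yuma->Café2: 30 × 1 = 30
Total = 80 + 45 + 40 + 30 = 195.
(Supply check: Ithaca ships 55; Yuma ships 30.)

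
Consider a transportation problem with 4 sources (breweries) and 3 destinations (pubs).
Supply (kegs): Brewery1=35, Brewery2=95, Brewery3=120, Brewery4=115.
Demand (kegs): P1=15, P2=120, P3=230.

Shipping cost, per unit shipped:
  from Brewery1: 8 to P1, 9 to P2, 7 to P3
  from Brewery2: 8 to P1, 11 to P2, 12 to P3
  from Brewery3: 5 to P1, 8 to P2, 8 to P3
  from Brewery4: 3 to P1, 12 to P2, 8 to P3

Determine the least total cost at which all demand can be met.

3095

One minimum-cost allocation:
  Brewery1->P3: 35 kegs
  Brewery2->P2: 95 kegs
  Brewery3->P2: 25 kegs
  Brewery3->P3: 95 kegs
  Brewery4->P1: 15 kegs
  Brewery4->P3: 100 kegs
Total cost = 3095.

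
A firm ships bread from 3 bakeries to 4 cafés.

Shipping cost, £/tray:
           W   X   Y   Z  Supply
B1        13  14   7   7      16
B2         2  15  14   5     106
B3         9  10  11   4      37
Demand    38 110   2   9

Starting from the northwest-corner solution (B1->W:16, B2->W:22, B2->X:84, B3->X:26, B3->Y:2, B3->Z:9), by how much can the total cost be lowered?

244

Current plan cost = 16·13 + 22·2 + 84·15 + 26·10 + 2·11 + 9·4 = £1830.
Optimal plan:
  B1->X: 14 × £14 = £196
  B1->Y: 2 × £7 = £14
  B2->W: 38 × £2 = £76
  B2->X: 59 × £15 = £885
  B2->Z: 9 × £5 = £45
  B3->X: 37 × £10 = £370
Optimal cost = £1586.
Saving = 1830 − 1586 = £244.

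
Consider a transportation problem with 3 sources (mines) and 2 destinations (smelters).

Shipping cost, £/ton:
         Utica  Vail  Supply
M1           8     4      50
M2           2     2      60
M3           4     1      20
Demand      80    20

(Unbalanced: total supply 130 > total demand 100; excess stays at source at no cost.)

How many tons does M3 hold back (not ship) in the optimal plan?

An optimal plan:
  M1–Vail: 20 tons
  M2–Utica: 60 tons
  M3–Utica: 20 tons
Total cost = £280.
M3 ships 20 of its 20, leaving 0.

0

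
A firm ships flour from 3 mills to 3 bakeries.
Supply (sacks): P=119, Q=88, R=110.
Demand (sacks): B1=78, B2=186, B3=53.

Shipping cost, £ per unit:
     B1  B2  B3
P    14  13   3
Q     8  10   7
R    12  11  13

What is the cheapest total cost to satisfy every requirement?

2951

An optimal shipping plan:
  P to B2: 66 × £13 = £858
  P to B3: 53 × £3 = £159
  Q to B1: 78 × £8 = £624
  Q to B2: 10 × £10 = £100
  R to B2: 110 × £11 = £1210
Total = 858 + 159 + 624 + 100 + 1210 = £2951.
(Supply check: P ships 119; Q ships 88; R ships 110.)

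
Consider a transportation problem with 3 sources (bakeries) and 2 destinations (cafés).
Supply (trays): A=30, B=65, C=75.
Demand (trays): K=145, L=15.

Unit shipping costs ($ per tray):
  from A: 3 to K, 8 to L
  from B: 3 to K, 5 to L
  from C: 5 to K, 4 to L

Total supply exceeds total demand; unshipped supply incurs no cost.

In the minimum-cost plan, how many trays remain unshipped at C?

10

Minimum-cost shipments:
  A->K: 30 × $3 = $90
  B->K: 65 × $3 = $195
  C->K: 50 × $5 = $250
  C->L: 15 × $4 = $60
Total cost = $595.
C ships 65 of its 75, leaving 10.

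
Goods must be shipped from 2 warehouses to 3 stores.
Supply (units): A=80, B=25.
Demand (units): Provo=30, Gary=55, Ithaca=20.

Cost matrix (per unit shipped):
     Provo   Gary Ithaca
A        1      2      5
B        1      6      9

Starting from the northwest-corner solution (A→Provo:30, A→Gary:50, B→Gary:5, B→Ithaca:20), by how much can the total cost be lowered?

Current plan cost = 30·1 + 50·2 + 5·6 + 20·9 = 340.
Optimal plan:
  A–Provo: 5 × 1 = 5
  A–Gary: 55 × 2 = 110
  A–Ithaca: 20 × 5 = 100
  B–Provo: 25 × 1 = 25
Optimal cost = 240.
Saving = 340 − 240 = 100.

100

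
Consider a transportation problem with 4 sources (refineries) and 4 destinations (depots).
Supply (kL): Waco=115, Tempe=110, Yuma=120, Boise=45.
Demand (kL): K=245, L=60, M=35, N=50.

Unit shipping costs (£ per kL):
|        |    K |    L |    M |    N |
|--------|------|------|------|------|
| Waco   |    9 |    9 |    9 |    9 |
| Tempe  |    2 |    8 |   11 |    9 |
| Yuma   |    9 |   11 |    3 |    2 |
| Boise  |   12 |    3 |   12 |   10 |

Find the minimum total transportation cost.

1910

An optimal shipping plan:
  Waco to K: 100 kL
  Waco to L: 15 kL
  Tempe to K: 110 kL
  Yuma to K: 35 kL
  Yuma to M: 35 kL
  Yuma to N: 50 kL
  Boise to L: 45 kL
Total cost = £1910.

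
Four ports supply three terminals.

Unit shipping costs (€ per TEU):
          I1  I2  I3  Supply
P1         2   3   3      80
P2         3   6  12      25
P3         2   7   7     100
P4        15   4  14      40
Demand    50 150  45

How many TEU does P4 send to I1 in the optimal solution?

Solving gives:
  P1 to I2: 80 × €3 = €240
  P2 to I2: 25 × €6 = €150
  P3 to I1: 50 × €2 = €100
  P3 to I2: 5 × €7 = €35
  P3 to I3: 45 × €7 = €315
  P4 to I2: 40 × €4 = €160
Total cost = €1000.
The route P4→I1 is not used.

0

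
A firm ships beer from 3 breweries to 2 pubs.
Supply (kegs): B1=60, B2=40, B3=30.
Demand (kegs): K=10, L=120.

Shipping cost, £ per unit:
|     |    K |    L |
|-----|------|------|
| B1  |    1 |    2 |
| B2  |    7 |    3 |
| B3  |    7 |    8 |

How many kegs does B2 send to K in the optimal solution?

0

The minimum-cost plan:
  B1–K: 10 × £1 = £10
  B1–L: 50 × £2 = £100
  B2–L: 40 × £3 = £120
  B3–L: 30 × £8 = £240
Total cost = £470.
The route B2→K is not used.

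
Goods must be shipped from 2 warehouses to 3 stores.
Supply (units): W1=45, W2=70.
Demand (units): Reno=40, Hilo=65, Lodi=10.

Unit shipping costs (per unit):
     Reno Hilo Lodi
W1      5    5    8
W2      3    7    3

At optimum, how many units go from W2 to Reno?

40

Solving gives:
  W1->Hilo: 45 × 5 = 225
  W2->Reno: 40 × 3 = 120
  W2->Hilo: 20 × 7 = 140
  W2->Lodi: 10 × 3 = 30
Total cost = 515.
So W2→Reno carries 40 units.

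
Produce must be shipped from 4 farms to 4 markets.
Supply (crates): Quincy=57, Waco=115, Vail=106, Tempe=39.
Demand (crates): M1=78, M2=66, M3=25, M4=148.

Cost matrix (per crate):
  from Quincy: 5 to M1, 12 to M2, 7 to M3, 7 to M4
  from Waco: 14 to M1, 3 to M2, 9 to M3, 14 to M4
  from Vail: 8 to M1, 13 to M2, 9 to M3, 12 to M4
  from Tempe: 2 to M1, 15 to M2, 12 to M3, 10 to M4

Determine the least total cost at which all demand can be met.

2352

A cheapest plan:
  Quincy->M4: 57 × 7 = 399
  Waco->M2: 66 × 3 = 198
  Waco->M3: 25 × 9 = 225
  Waco->M4: 24 × 14 = 336
  Vail->M1: 39 × 8 = 312
  Vail->M4: 67 × 12 = 804
  Tempe->M1: 39 × 2 = 78
Total = 399 + 198 + 225 + 336 + 312 + 804 + 78 = 2352.
(Supply check: Quincy ships 57; Waco ships 115; Vail ships 106; Tempe ships 39.)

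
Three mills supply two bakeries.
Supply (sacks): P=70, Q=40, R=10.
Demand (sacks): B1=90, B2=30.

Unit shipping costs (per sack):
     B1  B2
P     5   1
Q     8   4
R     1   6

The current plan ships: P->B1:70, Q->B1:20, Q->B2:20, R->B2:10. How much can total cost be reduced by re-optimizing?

Current plan cost = 70·5 + 20·8 + 20·4 + 10·6 = 650.
Optimal plan:
  P->B1: 40 × 5 = 200
  P->B2: 30 × 1 = 30
  Q->B1: 40 × 8 = 320
  R->B1: 10 × 1 = 10
Optimal cost = 560.
Saving = 650 − 560 = 90.

90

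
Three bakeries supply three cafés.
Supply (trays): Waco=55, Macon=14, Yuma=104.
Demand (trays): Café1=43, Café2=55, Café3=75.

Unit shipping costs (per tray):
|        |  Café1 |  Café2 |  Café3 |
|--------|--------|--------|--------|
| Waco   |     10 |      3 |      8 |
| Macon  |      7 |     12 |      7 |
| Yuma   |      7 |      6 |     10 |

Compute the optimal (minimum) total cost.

1174

An optimal shipping plan:
  Waco→Café2: 55 × 3 = 165
  Macon→Café3: 14 × 7 = 98
  Yuma→Café1: 43 × 7 = 301
  Yuma→Café3: 61 × 10 = 610
Total = 165 + 98 + 301 + 610 = 1174.
(Supply check: Waco ships 55; Macon ships 14; Yuma ships 104.)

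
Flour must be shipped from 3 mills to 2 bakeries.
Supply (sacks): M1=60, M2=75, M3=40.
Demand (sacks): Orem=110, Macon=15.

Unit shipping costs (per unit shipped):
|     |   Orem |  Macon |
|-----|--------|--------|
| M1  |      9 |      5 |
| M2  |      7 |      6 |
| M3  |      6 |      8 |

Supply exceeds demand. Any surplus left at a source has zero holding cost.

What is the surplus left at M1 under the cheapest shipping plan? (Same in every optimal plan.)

45

Minimum-cost shipments:
  M1–Macon: 15 × 5 = 75
  M2–Orem: 70 × 7 = 490
  M3–Orem: 40 × 6 = 240
Total cost = 805.
M1 ships 15 of its 60, leaving 45.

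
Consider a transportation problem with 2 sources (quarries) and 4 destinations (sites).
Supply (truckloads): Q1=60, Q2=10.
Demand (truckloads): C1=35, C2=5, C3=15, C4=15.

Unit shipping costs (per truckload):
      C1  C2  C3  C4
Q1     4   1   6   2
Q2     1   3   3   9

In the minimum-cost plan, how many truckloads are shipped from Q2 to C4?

0

Solving gives:
  Q1–C1: 25 × 4 = 100
  Q1–C2: 5 × 1 = 5
  Q1–C3: 15 × 6 = 90
  Q1–C4: 15 × 2 = 30
  Q2–C1: 10 × 1 = 10
Total cost = 235.
The route Q2→C4 is not used.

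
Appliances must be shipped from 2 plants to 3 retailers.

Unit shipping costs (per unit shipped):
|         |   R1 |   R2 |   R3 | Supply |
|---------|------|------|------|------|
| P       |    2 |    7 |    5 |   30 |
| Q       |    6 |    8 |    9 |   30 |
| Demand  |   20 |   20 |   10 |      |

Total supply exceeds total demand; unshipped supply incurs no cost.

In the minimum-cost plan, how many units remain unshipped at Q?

10

An optimal plan:
  P–R1: 20 × 2 = 40
  P–R3: 10 × 5 = 50
  Q–R2: 20 × 8 = 160
Total cost = 250.
Q ships 20 of its 30, leaving 10.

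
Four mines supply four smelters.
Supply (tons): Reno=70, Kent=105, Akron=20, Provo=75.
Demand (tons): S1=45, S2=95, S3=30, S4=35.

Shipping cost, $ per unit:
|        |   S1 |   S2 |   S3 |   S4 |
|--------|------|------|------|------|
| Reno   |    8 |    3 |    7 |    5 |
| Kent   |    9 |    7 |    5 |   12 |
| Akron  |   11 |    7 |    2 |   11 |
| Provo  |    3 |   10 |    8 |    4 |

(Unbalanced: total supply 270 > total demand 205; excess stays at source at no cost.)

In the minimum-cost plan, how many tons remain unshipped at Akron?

0

Minimum-cost shipments:
  Reno->S2: 65 tons
  Reno->S4: 5 tons
  Kent->S2: 30 tons
  Kent->S3: 10 tons
  Akron->S3: 20 tons
  Provo->S1: 45 tons
  Provo->S4: 30 tons
Total cost = $775.
Akron ships 20 of its 20, leaving 0.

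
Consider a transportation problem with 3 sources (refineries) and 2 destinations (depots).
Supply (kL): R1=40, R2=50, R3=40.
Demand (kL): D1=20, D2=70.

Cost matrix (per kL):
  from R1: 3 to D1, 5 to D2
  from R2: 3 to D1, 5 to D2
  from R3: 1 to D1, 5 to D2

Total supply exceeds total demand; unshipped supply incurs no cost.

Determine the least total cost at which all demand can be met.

One minimum-cost allocation:
  R1 to D2: 40 × 5 = 200
  R2 to D2: 10 × 5 = 50
  R3 to D1: 20 × 1 = 20
  R3 to D2: 20 × 5 = 100
Total = 200 + 50 + 20 + 100 = 370.
(Supply check: R1 ships 40; R2 ships 10; R3 ships 40.)

370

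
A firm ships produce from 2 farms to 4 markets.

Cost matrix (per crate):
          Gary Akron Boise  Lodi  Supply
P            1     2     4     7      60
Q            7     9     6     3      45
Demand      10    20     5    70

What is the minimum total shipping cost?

A cheapest plan:
  P to Gary: 10 × 1 = 10
  P to Akron: 20 × 2 = 40
  P to Boise: 5 × 4 = 20
  P to Lodi: 25 × 7 = 175
  Q to Lodi: 45 × 3 = 135
Total = 10 + 40 + 20 + 175 + 135 = 380.
(Supply check: P ships 60; Q ships 45.)

380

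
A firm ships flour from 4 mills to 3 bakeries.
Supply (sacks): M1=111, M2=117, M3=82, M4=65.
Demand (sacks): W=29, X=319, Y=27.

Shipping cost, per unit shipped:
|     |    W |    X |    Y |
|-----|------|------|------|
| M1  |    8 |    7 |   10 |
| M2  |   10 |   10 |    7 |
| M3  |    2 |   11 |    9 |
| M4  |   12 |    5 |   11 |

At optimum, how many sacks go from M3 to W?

Optimal shipments:
  M1→X: 111 × 7 = 777
  M2→X: 90 × 10 = 900
  M2→Y: 27 × 7 = 189
  M3→W: 29 × 2 = 58
  M3→X: 53 × 11 = 583
  M4→X: 65 × 5 = 325
Total cost = 2832.
So M3→W carries 29 sacks.

29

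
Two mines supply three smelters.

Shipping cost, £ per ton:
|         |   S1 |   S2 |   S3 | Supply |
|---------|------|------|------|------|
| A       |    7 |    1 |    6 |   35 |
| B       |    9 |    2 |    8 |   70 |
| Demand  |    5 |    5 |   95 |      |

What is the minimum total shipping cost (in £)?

One minimum-cost allocation:
  A–S1: 5 × £7 = £35
  A–S3: 30 × £6 = £180
  B–S2: 5 × £2 = £10
  B–S3: 65 × £8 = £520
Total = 35 + 180 + 10 + 520 = £745.

745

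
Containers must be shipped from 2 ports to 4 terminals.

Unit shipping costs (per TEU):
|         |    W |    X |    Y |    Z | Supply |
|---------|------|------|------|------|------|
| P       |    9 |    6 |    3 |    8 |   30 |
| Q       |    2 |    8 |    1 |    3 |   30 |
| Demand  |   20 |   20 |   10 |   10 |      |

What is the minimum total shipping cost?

220

Optimal allocation:
  P–X: 20 × 6 = 120
  P–Y: 10 × 3 = 30
  Q–W: 20 × 2 = 40
  Q–Z: 10 × 3 = 30
Total = 120 + 30 + 40 + 30 = 220.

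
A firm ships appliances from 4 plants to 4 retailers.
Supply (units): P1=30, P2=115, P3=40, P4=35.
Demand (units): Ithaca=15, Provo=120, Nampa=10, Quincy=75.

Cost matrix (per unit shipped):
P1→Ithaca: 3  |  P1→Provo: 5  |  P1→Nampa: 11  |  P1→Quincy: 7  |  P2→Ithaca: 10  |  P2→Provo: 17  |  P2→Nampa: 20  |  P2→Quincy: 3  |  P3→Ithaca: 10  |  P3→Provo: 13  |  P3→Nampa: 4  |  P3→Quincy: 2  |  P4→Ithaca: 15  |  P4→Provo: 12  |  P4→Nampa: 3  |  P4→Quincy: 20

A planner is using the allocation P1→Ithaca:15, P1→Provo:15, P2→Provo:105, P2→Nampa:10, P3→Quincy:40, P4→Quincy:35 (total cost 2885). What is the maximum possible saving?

Current plan cost = 15·3 + 15·5 + 105·17 + 10·20 + 40·2 + 35·20 = 2885.
Optimal plan:
  P1 to Provo: 30 units
  P2 to Ithaca: 15 units
  P2 to Provo: 25 units
  P2 to Quincy: 75 units
  P3 to Provo: 30 units
  P3 to Nampa: 10 units
  P4 to Provo: 35 units
Optimal cost = 1800.
Saving = 2885 − 1800 = 1085.

1085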